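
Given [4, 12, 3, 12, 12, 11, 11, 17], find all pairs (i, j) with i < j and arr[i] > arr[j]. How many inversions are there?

Finding inversions in [4, 12, 3, 12, 12, 11, 11, 17]:

(0, 2): arr[0]=4 > arr[2]=3
(1, 2): arr[1]=12 > arr[2]=3
(1, 5): arr[1]=12 > arr[5]=11
(1, 6): arr[1]=12 > arr[6]=11
(3, 5): arr[3]=12 > arr[5]=11
(3, 6): arr[3]=12 > arr[6]=11
(4, 5): arr[4]=12 > arr[5]=11
(4, 6): arr[4]=12 > arr[6]=11

Total inversions: 8

The array has 8 inversion(s): (0,2), (1,2), (1,5), (1,6), (3,5), (3,6), (4,5), (4,6). Each pair (i,j) satisfies i < j and arr[i] > arr[j].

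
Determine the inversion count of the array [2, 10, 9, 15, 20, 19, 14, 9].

Finding inversions in [2, 10, 9, 15, 20, 19, 14, 9]:

(1, 2): arr[1]=10 > arr[2]=9
(1, 7): arr[1]=10 > arr[7]=9
(3, 6): arr[3]=15 > arr[6]=14
(3, 7): arr[3]=15 > arr[7]=9
(4, 5): arr[4]=20 > arr[5]=19
(4, 6): arr[4]=20 > arr[6]=14
(4, 7): arr[4]=20 > arr[7]=9
(5, 6): arr[5]=19 > arr[6]=14
(5, 7): arr[5]=19 > arr[7]=9
(6, 7): arr[6]=14 > arr[7]=9

Total inversions: 10

The array has 10 inversion(s): (1,2), (1,7), (3,6), (3,7), (4,5), (4,6), (4,7), (5,6), (5,7), (6,7). Each pair (i,j) satisfies i < j and arr[i] > arr[j].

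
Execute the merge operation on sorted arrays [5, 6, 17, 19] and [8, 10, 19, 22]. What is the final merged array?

Merging process:

Compare 5 vs 8: take 5 from left. Merged: [5]
Compare 6 vs 8: take 6 from left. Merged: [5, 6]
Compare 17 vs 8: take 8 from right. Merged: [5, 6, 8]
Compare 17 vs 10: take 10 from right. Merged: [5, 6, 8, 10]
Compare 17 vs 19: take 17 from left. Merged: [5, 6, 8, 10, 17]
Compare 19 vs 19: take 19 from left. Merged: [5, 6, 8, 10, 17, 19]
Append remaining from right: [19, 22]. Merged: [5, 6, 8, 10, 17, 19, 19, 22]

Final merged array: [5, 6, 8, 10, 17, 19, 19, 22]
Total comparisons: 6

The merged array is [5, 6, 8, 10, 17, 19, 19, 22], requiring 6 comparisons. The merge step runs in O(n) time where n is the total number of elements.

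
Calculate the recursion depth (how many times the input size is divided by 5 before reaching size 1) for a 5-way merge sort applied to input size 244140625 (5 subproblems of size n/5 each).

For divide and conquer with division factor 5:

Problem sizes at each level:
Level 0: 244140625
Level 1: 48828125
Level 2: 9765625
Level 3: 1953125
Level 4: 390625
Level 5: 78125
Level 6: 15625
Level 7: 3125
Level 8: 625
Level 9: 125
Level 10: 25
Level 11: 5
Level 12: 1

The root is level 0 and the size-1 base case is level 12 (the tree spans levels 0 through 12, i.e. 13 levels counting the root), so the depth is the number of divisions: log_5(244140625) = 12

The recursion tree depth is log_5(244140625) = 12. At each level, the problem size is divided by 5, so it takes 12 divisions to reduce to a base case of size 1. The algorithm makes 5 recursive calls at each level.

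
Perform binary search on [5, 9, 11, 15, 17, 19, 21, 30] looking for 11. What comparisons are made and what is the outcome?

Binary search for 11 in [5, 9, 11, 15, 17, 19, 21, 30]:

lo=0, hi=7, mid=3, arr[mid]=15 -> 15 > 11, search left half
lo=0, hi=2, mid=1, arr[mid]=9 -> 9 < 11, search right half
lo=2, hi=2, mid=2, arr[mid]=11 -> Found target at index 2!

Binary search finds 11 at index 2 after 3 comparisons. The search repeatedly halves the search space by comparing with the middle element.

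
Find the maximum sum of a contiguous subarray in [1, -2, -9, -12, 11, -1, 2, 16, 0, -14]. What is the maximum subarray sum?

Using Kadane's algorithm on [1, -2, -9, -12, 11, -1, 2, 16, 0, -14]:

Scanning through the array:
Position 1 (value -2): max_ending_here = -1, max_so_far = 1
Position 2 (value -9): max_ending_here = -9, max_so_far = 1
Position 3 (value -12): max_ending_here = -12, max_so_far = 1
Position 4 (value 11): max_ending_here = 11, max_so_far = 11
Position 5 (value -1): max_ending_here = 10, max_so_far = 11
Position 6 (value 2): max_ending_here = 12, max_so_far = 12
Position 7 (value 16): max_ending_here = 28, max_so_far = 28
Position 8 (value 0): max_ending_here = 28, max_so_far = 28
Position 9 (value -14): max_ending_here = 14, max_so_far = 28

Maximum subarray: [11, -1, 2, 16]
Maximum sum: 28

The maximum subarray is [11, -1, 2, 16] with sum 28. This subarray runs from index 4 to index 7.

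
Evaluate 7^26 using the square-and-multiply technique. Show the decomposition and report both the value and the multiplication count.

Computing 7^26 by squaring (build up from 7^1; each line after the first costs one multiplication):

7^1 = 7
7^2 = (7^1)^2 = 7^2 = 49
7^3 = 7 * 7^2 = 7 * 49 = 343
7^6 = (7^3)^2 = 343^2 = 117649
7^12 = (7^6)^2 = 117649^2 = 13841287201
7^13 = 7 * 7^12 = 7 * 13841287201 = 96889010407
7^26 = (7^13)^2 = 96889010407^2 = 9387480337647754305649

Result: 9387480337647754305649
Multiplications needed: 6 (6 lines after 7^1)

7^26 = 9387480337647754305649. Using exponentiation by squaring, this requires 6 multiplications. The key idea: if the exponent is even, square the half-power; if odd, multiply by the base once.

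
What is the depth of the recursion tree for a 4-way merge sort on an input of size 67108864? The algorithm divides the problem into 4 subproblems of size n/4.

For divide and conquer with division factor 4:

Problem sizes at each level:
Level 0: 67108864
Level 1: 16777216
Level 2: 4194304
Level 3: 1048576
Level 4: 262144
Level 5: 65536
Level 6: 16384
Level 7: 4096
Level 8: 1024
Level 9: 256
Level 10: 64
Level 11: 16
Level 12: 4
Level 13: 1

The root is level 0 and the size-1 base case is level 13 (the tree spans levels 0 through 13, i.e. 14 levels counting the root), so the depth is the number of divisions: log_4(67108864) = 13

The recursion tree depth is log_4(67108864) = 13. At each level, the problem size is divided by 4, so it takes 13 divisions to reduce to a base case of size 1. The algorithm makes 4 recursive calls at each level.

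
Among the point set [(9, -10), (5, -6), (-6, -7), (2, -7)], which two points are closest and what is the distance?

Computing all pairwise distances among 4 points:

d((9, -10), (5, -6)) = 5.6569
d((9, -10), (-6, -7)) = 15.2971
d((9, -10), (2, -7)) = 7.6158
d((5, -6), (-6, -7)) = 11.0454
d((5, -6), (2, -7)) = 3.1623 <-- minimum
d((-6, -7), (2, -7)) = 8.0

Closest pair: (5, -6) and (2, -7) with distance 3.1623

The closest pair is (5, -6) and (2, -7) with Euclidean distance 3.1623. For 4 points, brute-force pairwise comparison is shown above. For large n, the divide-and-conquer algorithm (sort by x, recurse on halves, check the dividing strip) achieves O(n log n).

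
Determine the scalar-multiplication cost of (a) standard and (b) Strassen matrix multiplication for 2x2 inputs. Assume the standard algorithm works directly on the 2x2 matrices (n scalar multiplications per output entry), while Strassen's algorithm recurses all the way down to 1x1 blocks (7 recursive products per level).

Matrix multiplication for 2x2 matrices:

Standard algorithm: 2^3 = 8 multiplications
Strassen's algorithm: 7^(log2(2)) = 7^1 = 7 multiplications
Savings: 8 - 7 = 1 multiplications

Standard: 8 multiplications (2^3). Strassen: 7 multiplications (7^1). Strassen reduces 8 recursive multiplications to 7 at each level.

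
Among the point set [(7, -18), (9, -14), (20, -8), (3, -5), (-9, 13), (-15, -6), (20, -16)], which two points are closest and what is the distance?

Computing all pairwise distances among 7 points:

d((7, -18), (9, -14)) = 4.4721 <-- minimum
d((7, -18), (20, -8)) = 16.4012
d((7, -18), (3, -5)) = 13.6015
d((7, -18), (-9, 13)) = 34.8855
d((7, -18), (-15, -6)) = 25.0599
d((7, -18), (20, -16)) = 13.1529
d((9, -14), (20, -8)) = 12.53
d((9, -14), (3, -5)) = 10.8167
d((9, -14), (-9, 13)) = 32.45
d((9, -14), (-15, -6)) = 25.2982
d((9, -14), (20, -16)) = 11.1803
d((20, -8), (3, -5)) = 17.2627
d((20, -8), (-9, 13)) = 35.805
d((20, -8), (-15, -6)) = 35.0571
d((20, -8), (20, -16)) = 8.0
d((3, -5), (-9, 13)) = 21.6333
d((3, -5), (-15, -6)) = 18.0278
d((3, -5), (20, -16)) = 20.2485
d((-9, 13), (-15, -6)) = 19.9249
d((-9, 13), (20, -16)) = 41.0122
d((-15, -6), (20, -16)) = 36.4005

Closest pair: (7, -18) and (9, -14) with distance 4.4721

The closest pair is (7, -18) and (9, -14) with Euclidean distance 4.4721. For 7 points, brute-force pairwise comparison is shown above. For large n, the divide-and-conquer algorithm (sort by x, recurse on halves, check the dividing strip) achieves O(n log n).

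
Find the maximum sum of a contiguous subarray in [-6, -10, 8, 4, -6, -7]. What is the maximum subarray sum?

Using Kadane's algorithm on [-6, -10, 8, 4, -6, -7]:

Scanning through the array:
Position 1 (value -10): max_ending_here = -10, max_so_far = -6
Position 2 (value 8): max_ending_here = 8, max_so_far = 8
Position 3 (value 4): max_ending_here = 12, max_so_far = 12
Position 4 (value -6): max_ending_here = 6, max_so_far = 12
Position 5 (value -7): max_ending_here = -1, max_so_far = 12

Maximum subarray: [8, 4]
Maximum sum: 12

The maximum subarray is [8, 4] with sum 12. This subarray runs from index 2 to index 3.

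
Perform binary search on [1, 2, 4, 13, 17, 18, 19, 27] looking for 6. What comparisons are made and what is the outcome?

Binary search for 6 in [1, 2, 4, 13, 17, 18, 19, 27]:

lo=0, hi=7, mid=3, arr[mid]=13 -> 13 > 6, search left half
lo=0, hi=2, mid=1, arr[mid]=2 -> 2 < 6, search right half
lo=2, hi=2, mid=2, arr[mid]=4 -> 4 < 6, search right half
lo=3 > hi=2, target 6 not found

Binary search determines that 6 is not in the array after 3 comparisons. The search space was exhausted without finding the target.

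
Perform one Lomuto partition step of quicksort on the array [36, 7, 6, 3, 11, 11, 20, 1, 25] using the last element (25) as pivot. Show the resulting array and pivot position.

Lomuto partition with pivot = 25:

Initial array: [36, 7, 6, 3, 11, 11, 20, 1, 25]

arr[0]=36 > 25: no swap
arr[1]=7 <= 25: swap with position 0, array becomes [7, 36, 6, 3, 11, 11, 20, 1, 25]
arr[2]=6 <= 25: swap with position 1, array becomes [7, 6, 36, 3, 11, 11, 20, 1, 25]
arr[3]=3 <= 25: swap with position 2, array becomes [7, 6, 3, 36, 11, 11, 20, 1, 25]
arr[4]=11 <= 25: swap with position 3, array becomes [7, 6, 3, 11, 36, 11, 20, 1, 25]
arr[5]=11 <= 25: swap with position 4, array becomes [7, 6, 3, 11, 11, 36, 20, 1, 25]
arr[6]=20 <= 25: swap with position 5, array becomes [7, 6, 3, 11, 11, 20, 36, 1, 25]
arr[7]=1 <= 25: swap with position 6, array becomes [7, 6, 3, 11, 11, 20, 1, 36, 25]

Place pivot at position 7: [7, 6, 3, 11, 11, 20, 1, 25, 36]
Pivot position: 7

After partitioning with pivot 25, the array becomes [7, 6, 3, 11, 11, 20, 1, 25, 36]. The pivot is placed at index 7. All elements to the left of the pivot are <= 25, and all elements to the right are > 25.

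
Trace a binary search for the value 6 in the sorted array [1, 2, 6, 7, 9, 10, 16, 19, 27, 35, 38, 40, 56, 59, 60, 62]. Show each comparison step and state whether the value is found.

Binary search for 6 in [1, 2, 6, 7, 9, 10, 16, 19, 27, 35, 38, 40, 56, 59, 60, 62]:

lo=0, hi=15, mid=7, arr[mid]=19 -> 19 > 6, search left half
lo=0, hi=6, mid=3, arr[mid]=7 -> 7 > 6, search left half
lo=0, hi=2, mid=1, arr[mid]=2 -> 2 < 6, search right half
lo=2, hi=2, mid=2, arr[mid]=6 -> Found target at index 2!

Binary search finds 6 at index 2 after 4 comparisons. The search repeatedly halves the search space by comparing with the middle element.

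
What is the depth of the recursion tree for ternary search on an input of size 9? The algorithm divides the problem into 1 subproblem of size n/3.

For divide and conquer with division factor 3:

Problem sizes at each level:
Level 0: 9
Level 1: 3
Level 2: 1

The root is level 0 and the size-1 base case is level 2 (the tree spans levels 0 through 2, i.e. 3 levels counting the root), so the depth is the number of divisions: log_3(9) = 2

The recursion tree depth is log_3(9) = 2. At each level, the problem size is divided by 3, so it takes 2 divisions to reduce to a base case of size 1. The algorithm makes 1 recursive call at each level.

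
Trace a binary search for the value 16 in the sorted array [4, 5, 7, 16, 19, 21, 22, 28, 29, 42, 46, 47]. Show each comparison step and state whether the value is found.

Binary search for 16 in [4, 5, 7, 16, 19, 21, 22, 28, 29, 42, 46, 47]:

lo=0, hi=11, mid=5, arr[mid]=21 -> 21 > 16, search left half
lo=0, hi=4, mid=2, arr[mid]=7 -> 7 < 16, search right half
lo=3, hi=4, mid=3, arr[mid]=16 -> Found target at index 3!

Binary search finds 16 at index 3 after 3 comparisons. The search repeatedly halves the search space by comparing with the middle element.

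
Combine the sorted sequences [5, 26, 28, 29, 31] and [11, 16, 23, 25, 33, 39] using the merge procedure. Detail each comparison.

Merging process:

Compare 5 vs 11: take 5 from left. Merged: [5]
Compare 26 vs 11: take 11 from right. Merged: [5, 11]
Compare 26 vs 16: take 16 from right. Merged: [5, 11, 16]
Compare 26 vs 23: take 23 from right. Merged: [5, 11, 16, 23]
Compare 26 vs 25: take 25 from right. Merged: [5, 11, 16, 23, 25]
Compare 26 vs 33: take 26 from left. Merged: [5, 11, 16, 23, 25, 26]
Compare 28 vs 33: take 28 from left. Merged: [5, 11, 16, 23, 25, 26, 28]
Compare 29 vs 33: take 29 from left. Merged: [5, 11, 16, 23, 25, 26, 28, 29]
Compare 31 vs 33: take 31 from left. Merged: [5, 11, 16, 23, 25, 26, 28, 29, 31]
Append remaining from right: [33, 39]. Merged: [5, 11, 16, 23, 25, 26, 28, 29, 31, 33, 39]

Final merged array: [5, 11, 16, 23, 25, 26, 28, 29, 31, 33, 39]
Total comparisons: 9

The merged array is [5, 11, 16, 23, 25, 26, 28, 29, 31, 33, 39], requiring 9 comparisons. The merge step runs in O(n) time where n is the total number of elements.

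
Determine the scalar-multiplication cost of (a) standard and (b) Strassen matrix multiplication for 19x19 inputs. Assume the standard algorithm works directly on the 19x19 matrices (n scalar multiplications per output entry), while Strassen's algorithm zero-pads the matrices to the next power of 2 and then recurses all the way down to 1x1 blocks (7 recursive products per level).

Matrix multiplication for 19x19 matrices:

Strassen's algorithm requires power-of-2 dimensions. Pad 19x19 to 32x32 (next power of 2).

Standard algorithm: 19^3 = 6859 multiplications
Strassen's algorithm: 7^(log2(32)) = 7^5 = 16807 multiplications
Difference: 6859 - 16807 = -9948 (Strassen uses MORE here due to padding overhead — for small or just-over-power-of-2 n, padding can outweigh the per-level savings)

Standard: 6859 multiplications (19^3). Strassen: 16807 multiplications (7^5, after padding to 32x32). Strassen reduces 8 recursive multiplications to 7 at each level.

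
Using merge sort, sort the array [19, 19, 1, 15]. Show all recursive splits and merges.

Merge sort trace:

Split: [19, 19, 1, 15] -> [19, 19] and [1, 15]
  Split: [19, 19] -> [19] and [19]
  Merge: [19] + [19] -> [19, 19]
  Split: [1, 15] -> [1] and [15]
  Merge: [1] + [15] -> [1, 15]
Merge: [19, 19] + [1, 15] -> [1, 15, 19, 19]

Final sorted array: [1, 15, 19, 19]

The merge sort proceeds by recursively splitting the array and merging sorted halves.
After all merges, the sorted array is [1, 15, 19, 19].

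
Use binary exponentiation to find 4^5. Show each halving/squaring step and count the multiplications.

Computing 4^5 by squaring (build up from 4^1; each line after the first costs one multiplication):

4^1 = 4
4^2 = (4^1)^2 = 4^2 = 16
4^4 = (4^2)^2 = 16^2 = 256
4^5 = 4 * 4^4 = 4 * 256 = 1024

Result: 1024
Multiplications needed: 3 (3 lines after 4^1)

4^5 = 1024. Using exponentiation by squaring, this requires 3 multiplications. The key idea: if the exponent is even, square the half-power; if odd, multiply by the base once.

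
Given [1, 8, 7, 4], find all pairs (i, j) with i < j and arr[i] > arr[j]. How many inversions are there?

Finding inversions in [1, 8, 7, 4]:

(1, 2): arr[1]=8 > arr[2]=7
(1, 3): arr[1]=8 > arr[3]=4
(2, 3): arr[2]=7 > arr[3]=4

Total inversions: 3

The array has 3 inversion(s): (1,2), (1,3), (2,3). Each pair (i,j) satisfies i < j and arr[i] > arr[j].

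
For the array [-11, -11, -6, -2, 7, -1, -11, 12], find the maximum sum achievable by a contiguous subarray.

Using Kadane's algorithm on [-11, -11, -6, -2, 7, -1, -11, 12]:

Scanning through the array:
Position 1 (value -11): max_ending_here = -11, max_so_far = -11
Position 2 (value -6): max_ending_here = -6, max_so_far = -6
Position 3 (value -2): max_ending_here = -2, max_so_far = -2
Position 4 (value 7): max_ending_here = 7, max_so_far = 7
Position 5 (value -1): max_ending_here = 6, max_so_far = 7
Position 6 (value -11): max_ending_here = -5, max_so_far = 7
Position 7 (value 12): max_ending_here = 12, max_so_far = 12

Maximum subarray: [12]
Maximum sum: 12

The maximum subarray is [12] with sum 12. This subarray runs from index 7 to index 7.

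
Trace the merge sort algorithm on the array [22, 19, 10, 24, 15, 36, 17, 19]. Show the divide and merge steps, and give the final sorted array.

Merge sort trace:

Split: [22, 19, 10, 24, 15, 36, 17, 19] -> [22, 19, 10, 24] and [15, 36, 17, 19]
  Split: [22, 19, 10, 24] -> [22, 19] and [10, 24]
    Split: [22, 19] -> [22] and [19]
    Merge: [22] + [19] -> [19, 22]
    Split: [10, 24] -> [10] and [24]
    Merge: [10] + [24] -> [10, 24]
  Merge: [19, 22] + [10, 24] -> [10, 19, 22, 24]
  Split: [15, 36, 17, 19] -> [15, 36] and [17, 19]
    Split: [15, 36] -> [15] and [36]
    Merge: [15] + [36] -> [15, 36]
    Split: [17, 19] -> [17] and [19]
    Merge: [17] + [19] -> [17, 19]
  Merge: [15, 36] + [17, 19] -> [15, 17, 19, 36]
Merge: [10, 19, 22, 24] + [15, 17, 19, 36] -> [10, 15, 17, 19, 19, 22, 24, 36]

Final sorted array: [10, 15, 17, 19, 19, 22, 24, 36]

The merge sort proceeds by recursively splitting the array and merging sorted halves.
After all merges, the sorted array is [10, 15, 17, 19, 19, 22, 24, 36].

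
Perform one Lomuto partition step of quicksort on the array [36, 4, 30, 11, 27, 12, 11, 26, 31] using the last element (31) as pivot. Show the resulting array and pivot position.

Lomuto partition with pivot = 31:

Initial array: [36, 4, 30, 11, 27, 12, 11, 26, 31]

arr[0]=36 > 31: no swap
arr[1]=4 <= 31: swap with position 0, array becomes [4, 36, 30, 11, 27, 12, 11, 26, 31]
arr[2]=30 <= 31: swap with position 1, array becomes [4, 30, 36, 11, 27, 12, 11, 26, 31]
arr[3]=11 <= 31: swap with position 2, array becomes [4, 30, 11, 36, 27, 12, 11, 26, 31]
arr[4]=27 <= 31: swap with position 3, array becomes [4, 30, 11, 27, 36, 12, 11, 26, 31]
arr[5]=12 <= 31: swap with position 4, array becomes [4, 30, 11, 27, 12, 36, 11, 26, 31]
arr[6]=11 <= 31: swap with position 5, array becomes [4, 30, 11, 27, 12, 11, 36, 26, 31]
arr[7]=26 <= 31: swap with position 6, array becomes [4, 30, 11, 27, 12, 11, 26, 36, 31]

Place pivot at position 7: [4, 30, 11, 27, 12, 11, 26, 31, 36]
Pivot position: 7

After partitioning with pivot 31, the array becomes [4, 30, 11, 27, 12, 11, 26, 31, 36]. The pivot is placed at index 7. All elements to the left of the pivot are <= 31, and all elements to the right are > 31.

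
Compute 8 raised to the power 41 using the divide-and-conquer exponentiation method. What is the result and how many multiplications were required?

Computing 8^41 by squaring (build up from 8^1; each line after the first costs one multiplication):

8^1 = 8
8^2 = (8^1)^2 = 8^2 = 64
8^4 = (8^2)^2 = 64^2 = 4096
8^5 = 8 * 8^4 = 8 * 4096 = 32768
8^10 = (8^5)^2 = 32768^2 = 1073741824
8^20 = (8^10)^2 = 1073741824^2 = 1152921504606846976
8^40 = (8^20)^2 = 1152921504606846976^2 = 1329227995784915872903807060280344576
8^41 = 8 * 8^40 = 8 * 1329227995784915872903807060280344576 = 10633823966279326983230456482242756608

Result: 10633823966279326983230456482242756608
Multiplications needed: 7 (7 lines after 8^1)

8^41 = 10633823966279326983230456482242756608. Using exponentiation by squaring, this requires 7 multiplications. The key idea: if the exponent is even, square the half-power; if odd, multiply by the base once.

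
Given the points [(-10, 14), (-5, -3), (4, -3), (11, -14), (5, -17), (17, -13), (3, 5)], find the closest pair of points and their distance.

Computing all pairwise distances among 7 points:

d((-10, 14), (-5, -3)) = 17.72
d((-10, 14), (4, -3)) = 22.0227
d((-10, 14), (11, -14)) = 35.0
d((-10, 14), (5, -17)) = 34.4384
d((-10, 14), (17, -13)) = 38.1838
d((-10, 14), (3, 5)) = 15.8114
d((-5, -3), (4, -3)) = 9.0
d((-5, -3), (11, -14)) = 19.4165
d((-5, -3), (5, -17)) = 17.2047
d((-5, -3), (17, -13)) = 24.1661
d((-5, -3), (3, 5)) = 11.3137
d((4, -3), (11, -14)) = 13.0384
d((4, -3), (5, -17)) = 14.0357
d((4, -3), (17, -13)) = 16.4012
d((4, -3), (3, 5)) = 8.0623
d((11, -14), (5, -17)) = 6.7082
d((11, -14), (17, -13)) = 6.0828 <-- minimum
d((11, -14), (3, 5)) = 20.6155
d((5, -17), (17, -13)) = 12.6491
d((5, -17), (3, 5)) = 22.0907
d((17, -13), (3, 5)) = 22.8035

Closest pair: (11, -14) and (17, -13) with distance 6.0828

The closest pair is (11, -14) and (17, -13) with Euclidean distance 6.0828. For 7 points, brute-force pairwise comparison is shown above. For large n, the divide-and-conquer algorithm (sort by x, recurse on halves, check the dividing strip) achieves O(n log n).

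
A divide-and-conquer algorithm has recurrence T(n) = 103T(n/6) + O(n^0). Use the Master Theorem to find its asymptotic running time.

Master Theorem for T(n) = 103T(n/6) + O(n^0):

a = 103, b = 6, c = 0
log_b(a) = log_6(103) = 2.5867

Case 1: c = 0 < log_6(103) = 2.5867
T(n) = O(n^(log_6 103))

For T(n) = 103T(n/6) + O(n^0): log_6(103) = 2.5867. This is Case 1 of the Master Theorem (c < log_b(a), work dominated by leaves), giving O(n^(log_6 103)).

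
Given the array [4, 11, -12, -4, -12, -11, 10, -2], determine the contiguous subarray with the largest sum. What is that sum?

Using Kadane's algorithm on [4, 11, -12, -4, -12, -11, 10, -2]:

Scanning through the array:
Position 1 (value 11): max_ending_here = 15, max_so_far = 15
Position 2 (value -12): max_ending_here = 3, max_so_far = 15
Position 3 (value -4): max_ending_here = -1, max_so_far = 15
Position 4 (value -12): max_ending_here = -12, max_so_far = 15
Position 5 (value -11): max_ending_here = -11, max_so_far = 15
Position 6 (value 10): max_ending_here = 10, max_so_far = 15
Position 7 (value -2): max_ending_here = 8, max_so_far = 15

Maximum subarray: [4, 11]
Maximum sum: 15

The maximum subarray is [4, 11] with sum 15. This subarray runs from index 0 to index 1.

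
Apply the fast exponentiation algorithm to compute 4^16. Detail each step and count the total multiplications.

Computing 4^16 by squaring (build up from 4^1; each line after the first costs one multiplication):

4^1 = 4
4^2 = (4^1)^2 = 4^2 = 16
4^4 = (4^2)^2 = 16^2 = 256
4^8 = (4^4)^2 = 256^2 = 65536
4^16 = (4^8)^2 = 65536^2 = 4294967296

Result: 4294967296
Multiplications needed: 4 (4 lines after 4^1)

4^16 = 4294967296. Using exponentiation by squaring, this requires 4 multiplications. The key idea: if the exponent is even, square the half-power; if odd, multiply by the base once.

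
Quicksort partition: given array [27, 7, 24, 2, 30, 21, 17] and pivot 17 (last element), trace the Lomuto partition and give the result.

Lomuto partition with pivot = 17:

Initial array: [27, 7, 24, 2, 30, 21, 17]

arr[0]=27 > 17: no swap
arr[1]=7 <= 17: swap with position 0, array becomes [7, 27, 24, 2, 30, 21, 17]
arr[2]=24 > 17: no swap
arr[3]=2 <= 17: swap with position 1, array becomes [7, 2, 24, 27, 30, 21, 17]
arr[4]=30 > 17: no swap
arr[5]=21 > 17: no swap

Place pivot at position 2: [7, 2, 17, 27, 30, 21, 24]
Pivot position: 2

After partitioning with pivot 17, the array becomes [7, 2, 17, 27, 30, 21, 24]. The pivot is placed at index 2. All elements to the left of the pivot are <= 17, and all elements to the right are > 17.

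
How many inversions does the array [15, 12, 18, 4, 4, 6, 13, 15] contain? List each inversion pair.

Finding inversions in [15, 12, 18, 4, 4, 6, 13, 15]:

(0, 1): arr[0]=15 > arr[1]=12
(0, 3): arr[0]=15 > arr[3]=4
(0, 4): arr[0]=15 > arr[4]=4
(0, 5): arr[0]=15 > arr[5]=6
(0, 6): arr[0]=15 > arr[6]=13
(1, 3): arr[1]=12 > arr[3]=4
(1, 4): arr[1]=12 > arr[4]=4
(1, 5): arr[1]=12 > arr[5]=6
(2, 3): arr[2]=18 > arr[3]=4
(2, 4): arr[2]=18 > arr[4]=4
(2, 5): arr[2]=18 > arr[5]=6
(2, 6): arr[2]=18 > arr[6]=13
(2, 7): arr[2]=18 > arr[7]=15

Total inversions: 13

The array has 13 inversion(s): (0,1), (0,3), (0,4), (0,5), (0,6), (1,3), (1,4), (1,5), (2,3), (2,4), (2,5), (2,6), (2,7). Each pair (i,j) satisfies i < j and arr[i] > arr[j].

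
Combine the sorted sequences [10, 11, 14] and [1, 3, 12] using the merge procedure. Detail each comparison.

Merging process:

Compare 10 vs 1: take 1 from right. Merged: [1]
Compare 10 vs 3: take 3 from right. Merged: [1, 3]
Compare 10 vs 12: take 10 from left. Merged: [1, 3, 10]
Compare 11 vs 12: take 11 from left. Merged: [1, 3, 10, 11]
Compare 14 vs 12: take 12 from right. Merged: [1, 3, 10, 11, 12]
Append remaining from left: [14]. Merged: [1, 3, 10, 11, 12, 14]

Final merged array: [1, 3, 10, 11, 12, 14]
Total comparisons: 5

The merged array is [1, 3, 10, 11, 12, 14], requiring 5 comparisons. The merge step runs in O(n) time where n is the total number of elements.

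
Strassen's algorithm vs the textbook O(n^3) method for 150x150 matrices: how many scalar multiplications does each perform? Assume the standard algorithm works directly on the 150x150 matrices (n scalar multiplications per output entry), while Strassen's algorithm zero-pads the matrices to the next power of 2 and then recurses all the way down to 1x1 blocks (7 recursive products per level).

Matrix multiplication for 150x150 matrices:

Strassen's algorithm requires power-of-2 dimensions. Pad 150x150 to 256x256 (next power of 2).

Standard algorithm: 150^3 = 3375000 multiplications
Strassen's algorithm: 7^(log2(256)) = 7^8 = 5764801 multiplications
Difference: 3375000 - 5764801 = -2389801 (Strassen uses MORE here due to padding overhead — for small or just-over-power-of-2 n, padding can outweigh the per-level savings)

Standard: 3375000 multiplications (150^3). Strassen: 5764801 multiplications (7^8, after padding to 256x256). Strassen reduces 8 recursive multiplications to 7 at each level.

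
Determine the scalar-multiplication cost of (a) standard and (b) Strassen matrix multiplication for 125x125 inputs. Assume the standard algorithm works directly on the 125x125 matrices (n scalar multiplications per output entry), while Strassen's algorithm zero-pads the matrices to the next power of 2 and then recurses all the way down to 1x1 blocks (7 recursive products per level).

Matrix multiplication for 125x125 matrices:

Strassen's algorithm requires power-of-2 dimensions. Pad 125x125 to 128x128 (next power of 2).

Standard algorithm: 125^3 = 1953125 multiplications
Strassen's algorithm: 7^(log2(128)) = 7^7 = 823543 multiplications
Savings: 1953125 - 823543 = 1129582 multiplications

Standard: 1953125 multiplications (125^3). Strassen: 823543 multiplications (7^7, after padding to 128x128). Strassen reduces 8 recursive multiplications to 7 at each level.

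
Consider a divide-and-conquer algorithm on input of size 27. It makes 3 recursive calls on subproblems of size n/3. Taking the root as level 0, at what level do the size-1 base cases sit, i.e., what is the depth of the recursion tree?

For divide and conquer with division factor 3:

Problem sizes at each level:
Level 0: 27
Level 1: 9
Level 2: 3
Level 3: 1

The root is level 0 and the size-1 base case is level 3 (the tree spans levels 0 through 3, i.e. 4 levels counting the root), so the depth is the number of divisions: log_3(27) = 3

The recursion tree depth is log_3(27) = 3. At each level, the problem size is divided by 3, so it takes 3 divisions to reduce to a base case of size 1. The algorithm makes 3 recursive calls at each level.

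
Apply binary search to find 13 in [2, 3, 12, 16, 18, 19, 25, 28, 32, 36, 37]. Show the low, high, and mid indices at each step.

Binary search for 13 in [2, 3, 12, 16, 18, 19, 25, 28, 32, 36, 37]:

lo=0, hi=10, mid=5, arr[mid]=19 -> 19 > 13, search left half
lo=0, hi=4, mid=2, arr[mid]=12 -> 12 < 13, search right half
lo=3, hi=4, mid=3, arr[mid]=16 -> 16 > 13, search left half
lo=3 > hi=2, target 13 not found

Binary search determines that 13 is not in the array after 3 comparisons. The search space was exhausted without finding the target.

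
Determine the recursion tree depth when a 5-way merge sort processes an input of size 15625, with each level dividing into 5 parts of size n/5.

For divide and conquer with division factor 5:

Problem sizes at each level:
Level 0: 15625
Level 1: 3125
Level 2: 625
Level 3: 125
Level 4: 25
Level 5: 5
Level 6: 1

The root is level 0 and the size-1 base case is level 6 (the tree spans levels 0 through 6, i.e. 7 levels counting the root), so the depth is the number of divisions: log_5(15625) = 6

The recursion tree depth is log_5(15625) = 6. At each level, the problem size is divided by 5, so it takes 6 divisions to reduce to a base case of size 1. The algorithm makes 5 recursive calls at each level.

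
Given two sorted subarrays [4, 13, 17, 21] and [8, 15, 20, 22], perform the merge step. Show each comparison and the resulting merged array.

Merging process:

Compare 4 vs 8: take 4 from left. Merged: [4]
Compare 13 vs 8: take 8 from right. Merged: [4, 8]
Compare 13 vs 15: take 13 from left. Merged: [4, 8, 13]
Compare 17 vs 15: take 15 from right. Merged: [4, 8, 13, 15]
Compare 17 vs 20: take 17 from left. Merged: [4, 8, 13, 15, 17]
Compare 21 vs 20: take 20 from right. Merged: [4, 8, 13, 15, 17, 20]
Compare 21 vs 22: take 21 from left. Merged: [4, 8, 13, 15, 17, 20, 21]
Append remaining from right: [22]. Merged: [4, 8, 13, 15, 17, 20, 21, 22]

Final merged array: [4, 8, 13, 15, 17, 20, 21, 22]
Total comparisons: 7

The merged array is [4, 8, 13, 15, 17, 20, 21, 22], requiring 7 comparisons. The merge step runs in O(n) time where n is the total number of elements.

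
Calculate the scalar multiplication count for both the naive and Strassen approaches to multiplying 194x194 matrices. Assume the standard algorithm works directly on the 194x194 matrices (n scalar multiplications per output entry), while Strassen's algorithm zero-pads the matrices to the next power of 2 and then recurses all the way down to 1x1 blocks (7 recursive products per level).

Matrix multiplication for 194x194 matrices:

Strassen's algorithm requires power-of-2 dimensions. Pad 194x194 to 256x256 (next power of 2).

Standard algorithm: 194^3 = 7301384 multiplications
Strassen's algorithm: 7^(log2(256)) = 7^8 = 5764801 multiplications
Savings: 7301384 - 5764801 = 1536583 multiplications

Standard: 7301384 multiplications (194^3). Strassen: 5764801 multiplications (7^8, after padding to 256x256). Strassen reduces 8 recursive multiplications to 7 at each level.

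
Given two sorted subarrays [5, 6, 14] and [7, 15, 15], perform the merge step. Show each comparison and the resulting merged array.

Merging process:

Compare 5 vs 7: take 5 from left. Merged: [5]
Compare 6 vs 7: take 6 from left. Merged: [5, 6]
Compare 14 vs 7: take 7 from right. Merged: [5, 6, 7]
Compare 14 vs 15: take 14 from left. Merged: [5, 6, 7, 14]
Append remaining from right: [15, 15]. Merged: [5, 6, 7, 14, 15, 15]

Final merged array: [5, 6, 7, 14, 15, 15]
Total comparisons: 4

The merged array is [5, 6, 7, 14, 15, 15], requiring 4 comparisons. The merge step runs in O(n) time where n is the total number of elements.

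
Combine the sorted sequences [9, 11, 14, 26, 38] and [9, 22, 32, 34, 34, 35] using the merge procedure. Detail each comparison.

Merging process:

Compare 9 vs 9: take 9 from left. Merged: [9]
Compare 11 vs 9: take 9 from right. Merged: [9, 9]
Compare 11 vs 22: take 11 from left. Merged: [9, 9, 11]
Compare 14 vs 22: take 14 from left. Merged: [9, 9, 11, 14]
Compare 26 vs 22: take 22 from right. Merged: [9, 9, 11, 14, 22]
Compare 26 vs 32: take 26 from left. Merged: [9, 9, 11, 14, 22, 26]
Compare 38 vs 32: take 32 from right. Merged: [9, 9, 11, 14, 22, 26, 32]
Compare 38 vs 34: take 34 from right. Merged: [9, 9, 11, 14, 22, 26, 32, 34]
Compare 38 vs 34: take 34 from right. Merged: [9, 9, 11, 14, 22, 26, 32, 34, 34]
Compare 38 vs 35: take 35 from right. Merged: [9, 9, 11, 14, 22, 26, 32, 34, 34, 35]
Append remaining from left: [38]. Merged: [9, 9, 11, 14, 22, 26, 32, 34, 34, 35, 38]

Final merged array: [9, 9, 11, 14, 22, 26, 32, 34, 34, 35, 38]
Total comparisons: 10

The merged array is [9, 9, 11, 14, 22, 26, 32, 34, 34, 35, 38], requiring 10 comparisons. The merge step runs in O(n) time where n is the total number of elements.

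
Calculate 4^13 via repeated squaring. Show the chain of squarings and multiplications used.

Computing 4^13 by squaring (build up from 4^1; each line after the first costs one multiplication):

4^1 = 4
4^2 = (4^1)^2 = 4^2 = 16
4^3 = 4 * 4^2 = 4 * 16 = 64
4^6 = (4^3)^2 = 64^2 = 4096
4^12 = (4^6)^2 = 4096^2 = 16777216
4^13 = 4 * 4^12 = 4 * 16777216 = 67108864

Result: 67108864
Multiplications needed: 5 (5 lines after 4^1)

4^13 = 67108864. Using exponentiation by squaring, this requires 5 multiplications. The key idea: if the exponent is even, square the half-power; if odd, multiply by the base once.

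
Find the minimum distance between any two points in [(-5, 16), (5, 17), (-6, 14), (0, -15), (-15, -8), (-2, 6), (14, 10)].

Computing all pairwise distances among 7 points:

d((-5, 16), (5, 17)) = 10.0499
d((-5, 16), (-6, 14)) = 2.2361 <-- minimum
d((-5, 16), (0, -15)) = 31.4006
d((-5, 16), (-15, -8)) = 26.0
d((-5, 16), (-2, 6)) = 10.4403
d((-5, 16), (14, 10)) = 19.9249
d((5, 17), (-6, 14)) = 11.4018
d((5, 17), (0, -15)) = 32.3883
d((5, 17), (-15, -8)) = 32.0156
d((5, 17), (-2, 6)) = 13.0384
d((5, 17), (14, 10)) = 11.4018
d((-6, 14), (0, -15)) = 29.6142
d((-6, 14), (-15, -8)) = 23.7697
d((-6, 14), (-2, 6)) = 8.9443
d((-6, 14), (14, 10)) = 20.3961
d((0, -15), (-15, -8)) = 16.5529
d((0, -15), (-2, 6)) = 21.095
d((0, -15), (14, 10)) = 28.6531
d((-15, -8), (-2, 6)) = 19.105
d((-15, -8), (14, 10)) = 34.1321
d((-2, 6), (14, 10)) = 16.4924

Closest pair: (-5, 16) and (-6, 14) with distance 2.2361

The closest pair is (-5, 16) and (-6, 14) with Euclidean distance 2.2361. For 7 points, brute-force pairwise comparison is shown above. For large n, the divide-and-conquer algorithm (sort by x, recurse on halves, check the dividing strip) achieves O(n log n).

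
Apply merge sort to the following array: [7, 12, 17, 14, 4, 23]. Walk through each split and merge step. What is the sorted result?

Merge sort trace:

Split: [7, 12, 17, 14, 4, 23] -> [7, 12, 17] and [14, 4, 23]
  Split: [7, 12, 17] -> [7] and [12, 17]
    Split: [12, 17] -> [12] and [17]
    Merge: [12] + [17] -> [12, 17]
  Merge: [7] + [12, 17] -> [7, 12, 17]
  Split: [14, 4, 23] -> [14] and [4, 23]
    Split: [4, 23] -> [4] and [23]
    Merge: [4] + [23] -> [4, 23]
  Merge: [14] + [4, 23] -> [4, 14, 23]
Merge: [7, 12, 17] + [4, 14, 23] -> [4, 7, 12, 14, 17, 23]

Final sorted array: [4, 7, 12, 14, 17, 23]

The merge sort proceeds by recursively splitting the array and merging sorted halves.
After all merges, the sorted array is [4, 7, 12, 14, 17, 23].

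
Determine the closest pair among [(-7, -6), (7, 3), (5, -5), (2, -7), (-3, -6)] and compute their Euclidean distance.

Computing all pairwise distances among 5 points:

d((-7, -6), (7, 3)) = 16.6433
d((-7, -6), (5, -5)) = 12.0416
d((-7, -6), (2, -7)) = 9.0554
d((-7, -6), (-3, -6)) = 4.0
d((7, 3), (5, -5)) = 8.2462
d((7, 3), (2, -7)) = 11.1803
d((7, 3), (-3, -6)) = 13.4536
d((5, -5), (2, -7)) = 3.6056 <-- minimum
d((5, -5), (-3, -6)) = 8.0623
d((2, -7), (-3, -6)) = 5.099

Closest pair: (5, -5) and (2, -7) with distance 3.6056

The closest pair is (5, -5) and (2, -7) with Euclidean distance 3.6056. For 5 points, brute-force pairwise comparison is shown above. For large n, the divide-and-conquer algorithm (sort by x, recurse on halves, check the dividing strip) achieves O(n log n).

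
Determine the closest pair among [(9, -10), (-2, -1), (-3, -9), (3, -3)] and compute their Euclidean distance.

Computing all pairwise distances among 4 points:

d((9, -10), (-2, -1)) = 14.2127
d((9, -10), (-3, -9)) = 12.0416
d((9, -10), (3, -3)) = 9.2195
d((-2, -1), (-3, -9)) = 8.0623
d((-2, -1), (3, -3)) = 5.3852 <-- minimum
d((-3, -9), (3, -3)) = 8.4853

Closest pair: (-2, -1) and (3, -3) with distance 5.3852

The closest pair is (-2, -1) and (3, -3) with Euclidean distance 5.3852. For 4 points, brute-force pairwise comparison is shown above. For large n, the divide-and-conquer algorithm (sort by x, recurse on halves, check the dividing strip) achieves O(n log n).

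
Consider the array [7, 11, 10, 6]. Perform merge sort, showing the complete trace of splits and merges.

Merge sort trace:

Split: [7, 11, 10, 6] -> [7, 11] and [10, 6]
  Split: [7, 11] -> [7] and [11]
  Merge: [7] + [11] -> [7, 11]
  Split: [10, 6] -> [10] and [6]
  Merge: [10] + [6] -> [6, 10]
Merge: [7, 11] + [6, 10] -> [6, 7, 10, 11]

Final sorted array: [6, 7, 10, 11]

The merge sort proceeds by recursively splitting the array and merging sorted halves.
After all merges, the sorted array is [6, 7, 10, 11].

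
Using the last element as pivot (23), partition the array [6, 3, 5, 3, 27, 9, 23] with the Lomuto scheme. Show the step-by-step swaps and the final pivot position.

Lomuto partition with pivot = 23:

Initial array: [6, 3, 5, 3, 27, 9, 23]

arr[0]=6 <= 23: swap with position 0, array becomes [6, 3, 5, 3, 27, 9, 23]
arr[1]=3 <= 23: swap with position 1, array becomes [6, 3, 5, 3, 27, 9, 23]
arr[2]=5 <= 23: swap with position 2, array becomes [6, 3, 5, 3, 27, 9, 23]
arr[3]=3 <= 23: swap with position 3, array becomes [6, 3, 5, 3, 27, 9, 23]
arr[4]=27 > 23: no swap
arr[5]=9 <= 23: swap with position 4, array becomes [6, 3, 5, 3, 9, 27, 23]

Place pivot at position 5: [6, 3, 5, 3, 9, 23, 27]
Pivot position: 5

After partitioning with pivot 23, the array becomes [6, 3, 5, 3, 9, 23, 27]. The pivot is placed at index 5. All elements to the left of the pivot are <= 23, and all elements to the right are > 23.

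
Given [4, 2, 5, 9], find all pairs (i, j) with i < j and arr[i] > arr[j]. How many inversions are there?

Finding inversions in [4, 2, 5, 9]:

(0, 1): arr[0]=4 > arr[1]=2

Total inversions: 1

The array has 1 inversion(s): (0,1). Each pair (i,j) satisfies i < j and arr[i] > arr[j].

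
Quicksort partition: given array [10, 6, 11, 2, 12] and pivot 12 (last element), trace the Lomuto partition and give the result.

Lomuto partition with pivot = 12:

Initial array: [10, 6, 11, 2, 12]

arr[0]=10 <= 12: swap with position 0, array becomes [10, 6, 11, 2, 12]
arr[1]=6 <= 12: swap with position 1, array becomes [10, 6, 11, 2, 12]
arr[2]=11 <= 12: swap with position 2, array becomes [10, 6, 11, 2, 12]
arr[3]=2 <= 12: swap with position 3, array becomes [10, 6, 11, 2, 12]

Place pivot at position 4: [10, 6, 11, 2, 12]
Pivot position: 4

After partitioning with pivot 12, the array becomes [10, 6, 11, 2, 12]. The pivot is placed at index 4. All elements to the left of the pivot are <= 12, and all elements to the right are > 12.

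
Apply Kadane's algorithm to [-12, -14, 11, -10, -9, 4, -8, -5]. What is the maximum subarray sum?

Using Kadane's algorithm on [-12, -14, 11, -10, -9, 4, -8, -5]:

Scanning through the array:
Position 1 (value -14): max_ending_here = -14, max_so_far = -12
Position 2 (value 11): max_ending_here = 11, max_so_far = 11
Position 3 (value -10): max_ending_here = 1, max_so_far = 11
Position 4 (value -9): max_ending_here = -8, max_so_far = 11
Position 5 (value 4): max_ending_here = 4, max_so_far = 11
Position 6 (value -8): max_ending_here = -4, max_so_far = 11
Position 7 (value -5): max_ending_here = -5, max_so_far = 11

Maximum subarray: [11]
Maximum sum: 11

The maximum subarray is [11] with sum 11. This subarray runs from index 2 to index 2.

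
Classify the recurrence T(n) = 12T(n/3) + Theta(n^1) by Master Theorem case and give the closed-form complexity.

Master Theorem for T(n) = 12T(n/3) + O(n^1):

a = 12, b = 3, c = 1
log_b(a) = log_3(12) = 2.2619

Case 1: c = 1 < log_3(12) = 2.2619
T(n) = O(n^(log_3 12))

For T(n) = 12T(n/3) + O(n^1): log_3(12) = 2.2619. This is Case 1 of the Master Theorem (c < log_b(a), work dominated by leaves), giving O(n^(log_3 12)).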